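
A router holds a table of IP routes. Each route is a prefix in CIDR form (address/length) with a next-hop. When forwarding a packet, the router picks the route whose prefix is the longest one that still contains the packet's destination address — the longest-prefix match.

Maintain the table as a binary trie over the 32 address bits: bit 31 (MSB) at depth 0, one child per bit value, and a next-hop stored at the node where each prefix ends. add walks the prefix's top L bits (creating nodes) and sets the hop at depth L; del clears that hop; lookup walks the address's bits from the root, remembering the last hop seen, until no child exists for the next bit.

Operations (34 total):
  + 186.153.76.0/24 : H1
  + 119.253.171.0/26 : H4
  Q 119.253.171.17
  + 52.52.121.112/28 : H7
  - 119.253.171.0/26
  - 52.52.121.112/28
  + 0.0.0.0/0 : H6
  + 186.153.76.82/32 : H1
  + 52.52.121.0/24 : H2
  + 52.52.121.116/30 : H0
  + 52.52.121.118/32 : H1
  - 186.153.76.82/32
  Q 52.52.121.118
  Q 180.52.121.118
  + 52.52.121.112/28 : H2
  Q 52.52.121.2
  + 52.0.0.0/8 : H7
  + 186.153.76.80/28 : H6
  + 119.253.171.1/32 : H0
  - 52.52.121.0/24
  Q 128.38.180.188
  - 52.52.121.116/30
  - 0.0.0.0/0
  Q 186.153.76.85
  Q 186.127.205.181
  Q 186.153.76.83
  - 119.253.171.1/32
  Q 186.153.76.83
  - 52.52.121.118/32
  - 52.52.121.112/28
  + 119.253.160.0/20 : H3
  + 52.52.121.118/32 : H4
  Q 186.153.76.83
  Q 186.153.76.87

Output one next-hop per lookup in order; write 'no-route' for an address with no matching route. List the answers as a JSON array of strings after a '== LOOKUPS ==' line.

Apply in order:
  add 186.153.76.0/24 -> H1 at depth 24
  add 119.253.171.0/26 -> H4 at depth 26
  ? 119.253.171.17  path d0:-→d1:-→d2:-→d3:-→d4:-→d5:-→d6:-→d7:-→d8:-→d9:-→d10:-→d11:-→d12:-→d13:-→d14:-→d15:-→d16:-→d17:-→d18:-→d19:-→d20:-→d21:-→d22:-→d23:-→d24:-→d25:-→d26:H4  best=H4
  add 52.52.121.112/28 -> H7 at depth 28
  - 119.253.171.0/26 clear@26
  - 52.52.121.112/28 clear@28
  add 0.0.0.0/0 -> H6 at depth 0
  add 186.153.76.82/32 -> H1 at depth 32
  add 52.52.121.0/24 -> H2 at depth 24
  add 52.52.121.116/30 -> H0 at depth 30
  add 52.52.121.118/32 -> H1 at depth 32
  - 186.153.76.82/32 clear@32
  ? 52.52.121.118  path d0:H6→d1:-→d2:-→d3:-→d4:-→d5:-→d6:-→d7:-→d8:-→d9:-→d10:-→d11:-→d12:-→d13:-→d14:-→d15:-→d16:-→d17:-→d18:-→d19:-→d20:-→d21:-→d22:-→d23:-→d24:H2→d25:-→d26:-→d27:-→d28:-→d29:-→d30:H0→d31:-→d32:H1  best=H1
  ? 180.52.121.118  path d0:H6→d1:-→d2:-→d3:-→d4:-  best=H6
  add 52.52.121.112/28 -> H2 at depth 28
  ? 52.52.121.2  path d0:H6→d1:-→d2:-→d3:-→d4:-→d5:-→d6:-→d7:-→d8:-→d9:-→d10:-→d11:-→d12:-→d13:-→d14:-→d15:-→d16:-→d17:-→d18:-→d19:-→d20:-→d21:-→d22:-→d23:-→d24:H2→d25:-  best=H2
  add 52.0.0.0/8 -> H7 at depth 8
  add 186.153.76.80/28 -> H6 at depth 28
  add 119.253.171.1/32 -> H0 at depth 32
  - 52.52.121.0/24 clear@24
  ? 128.38.180.188  path d0:H6→d1:-→d2:-  best=H6
  - 52.52.121.116/30 clear@30
  - 0.0.0.0/0 clear@0
  ? 186.153.76.85  path d0:-→d1:-→d2:-→d3:-→d4:-→d5:-→d6:-→d7:-→d8:-→d9:-→d10:-→d11:-→d12:-→d13:-→d14:-→d15:-→d16:-→d17:-→d18:-→d19:-→d20:-→d21:-→d22:-→d23:-→d24:H1→d25:-→d26:-→d27:-→d28:H6→d29:-  best=H6
  ? 186.127.205.181  path d0:-→d1:-→d2:-→d3:-→d4:-→d5:-→d6:-→d7:-→d8:-  best=no-route
  ? 186.153.76.83  path d0:-→d1:-→d2:-→d3:-→d4:-→d5:-→d6:-→d7:-→d8:-→d9:-→d10:-→d11:-→d12:-→d13:-→d14:-→d15:-→d16:-→d17:-→d18:-→d19:-→d20:-→d21:-→d22:-→d23:-→d24:H1→d25:-→d26:-→d27:-→d28:H6→d29:-→d30:-→d31:-  best=H6
  - 119.253.171.1/32 clear@32
  ? 186.153.76.83  path d0:-→d1:-→d2:-→d3:-→d4:-→d5:-→d6:-→d7:-→d8:-→d9:-→d10:-→d11:-→d12:-→d13:-→d14:-→d15:-→d16:-→d17:-→d18:-→d19:-→d20:-→d21:-→d22:-→d23:-→d24:H1→d25:-→d26:-→d27:-→d28:H6→d29:-→d30:-→d31:-  best=H6
  - 52.52.121.118/32 clear@32
  - 52.52.121.112/28 clear@28
  add 119.253.160.0/20 -> H3 at depth 20
  add 52.52.121.118/32 -> H4 at depth 32
  ? 186.153.76.83  path d0:-→d1:-→d2:-→d3:-→d4:-→d5:-→d6:-→d7:-→d8:-→d9:-→d10:-→d11:-→d12:-→d13:-→d14:-→d15:-→d16:-→d17:-→d18:-→d19:-→d20:-→d21:-→d22:-→d23:-→d24:H1→d25:-→d26:-→d27:-→d28:H6→d29:-→d30:-→d31:-  best=H6
  ? 186.153.76.87  path d0:-→d1:-→d2:-→d3:-→d4:-→d5:-→d6:-→d7:-→d8:-→d9:-→d10:-→d11:-→d12:-→d13:-→d14:-→d15:-→d16:-→d17:-→d18:-→d19:-→d20:-→d21:-→d22:-→d23:-→d24:H1→d25:-→d26:-→d27:-→d28:H6→d29:-  best=H6

== LOOKUPS ==
["H4","H1","H6","H2","H6","H6","no-route","H6","H6","H6","H6"]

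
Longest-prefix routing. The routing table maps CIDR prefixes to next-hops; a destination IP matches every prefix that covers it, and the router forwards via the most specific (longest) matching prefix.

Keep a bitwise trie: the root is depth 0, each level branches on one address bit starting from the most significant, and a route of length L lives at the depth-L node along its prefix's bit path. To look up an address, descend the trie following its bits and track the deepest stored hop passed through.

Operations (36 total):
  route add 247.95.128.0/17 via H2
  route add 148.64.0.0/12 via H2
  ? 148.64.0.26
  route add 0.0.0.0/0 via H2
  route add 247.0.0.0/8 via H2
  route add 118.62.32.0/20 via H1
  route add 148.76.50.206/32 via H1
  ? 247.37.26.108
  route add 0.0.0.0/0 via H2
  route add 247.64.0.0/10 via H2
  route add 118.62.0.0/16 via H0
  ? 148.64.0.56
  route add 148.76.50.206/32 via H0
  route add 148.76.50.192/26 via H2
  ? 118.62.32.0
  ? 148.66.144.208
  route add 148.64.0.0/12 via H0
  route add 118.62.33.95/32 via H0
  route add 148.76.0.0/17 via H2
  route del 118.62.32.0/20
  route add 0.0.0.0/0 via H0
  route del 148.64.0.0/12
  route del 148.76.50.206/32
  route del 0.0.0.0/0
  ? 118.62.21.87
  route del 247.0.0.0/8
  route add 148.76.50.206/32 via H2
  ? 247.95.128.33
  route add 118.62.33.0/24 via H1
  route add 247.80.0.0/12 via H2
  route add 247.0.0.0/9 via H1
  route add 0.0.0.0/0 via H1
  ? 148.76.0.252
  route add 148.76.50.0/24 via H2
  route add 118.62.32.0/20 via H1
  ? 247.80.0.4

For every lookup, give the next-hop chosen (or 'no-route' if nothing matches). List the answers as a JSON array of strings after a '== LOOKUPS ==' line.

Apply in order:
  + 247.95.128.0/17 (H2) depth=17
  + 148.64.0.0/12 (H2) depth=12
  lookup 148.64.0.26: bits 100101000100 walk d0:-→d1:-→d2:-→d3:-→d4:-→d5:-→d6:-→d7:-→d8:-→d9:-→d10:-→d11:-→d12:H2 -> H2
  + 0.0.0.0/0 (H2) depth=0
  + 247.0.0.0/8 (H2) depth=8
  + 118.62.32.0/20 (H1) depth=20
  + 148.76.50.206/32 (H1) depth=32
  lookup 247.37.26.108: bits 111101110 walk d0:H2→d1:-→d2:-→d3:-→d4:-→d5:-→d6:-→d7:-→d8:H2→d9:- -> H2
  + 0.0.0.0/0 (H2) depth=0
  + 247.64.0.0/10 (H2) depth=10
  + 118.62.0.0/16 (H0) depth=16
  lookup 148.64.0.56: bits 100101000100 walk d0:H2→d1:-→d2:-→d3:-→d4:-→d5:-→d6:-→d7:-→d8:-→d9:-→d10:-→d11:-→d12:H2 -> H2
  + 148.76.50.206/32 (H0) depth=32
  + 148.76.50.192/26 (H2) depth=26
  lookup 118.62.32.0: bits 01110110001111100010 walk d0:H2→d1:-→d2:-→d3:-→d4:-→d5:-→d6:-→d7:-→d8:-→d9:-→d10:-→d11:-→d12:-→d13:-→d14:-→d15:-→d16:H0→d17:-→d18:-→d19:-→d20:H1 -> H1
  lookup 148.66.144.208: bits 100101000100 walk d0:H2→d1:-→d2:-→d3:-→d4:-→d5:-→d6:-→d7:-→d8:-→d9:-→d10:-→d11:-→d12:H2 -> H2
  + 148.64.0.0/12 (H0) depth=12
  + 118.62.33.95/32 (H0) depth=32
  + 148.76.0.0/17 (H2) depth=17
  del 118.62.32.0/20 (clear depth 20)
  + 0.0.0.0/0 (H0) depth=0
  del 148.64.0.0/12 (clear depth 12)
  del 148.76.50.206/32 (clear depth 32)
  del 0.0.0.0/0 (clear depth 0)
  lookup 118.62.21.87: bits 011101100011111000 walk d0:-→d1:-→d2:-→d3:-→d4:-→d5:-→d6:-→d7:-→d8:-→d9:-→d10:-→d11:-→d12:-→d13:-→d14:-→d15:-→d16:H0→d17:-→d18:- -> H0
  del 247.0.0.0/8 (clear depth 8)
  + 148.76.50.206/32 (H2) depth=32
  lookup 247.95.128.33: bits 11110111010111111 walk d0:-→d1:-→d2:-→d3:-→d4:-→d5:-→d6:-→d7:-→d8:-→d9:-→d10:H2→d11:-→d12:-→d13:-→d14:-→d15:-→d16:-→d17:H2 -> H2
  + 118.62.33.0/24 (H1) depth=24
  + 247.80.0.0/12 (H2) depth=12
  + 247.0.0.0/9 (H1) depth=9
  + 0.0.0.0/0 (H1) depth=0
  lookup 148.76.0.252: bits 100101000100110000 walk d0:H1→d1:-→d2:-→d3:-→d4:-→d5:-→d6:-→d7:-→d8:-→d9:-→d10:-→d11:-→d12:-→d13:-→d14:-→d15:-→d16:-→d17:H2→d18:- -> H2
  + 148.76.50.0/24 (H2) depth=24
  + 118.62.32.0/20 (H1) depth=20
  lookup 247.80.0.4: bits 111101110101 walk d0:H1→d1:-→d2:-→d3:-→d4:-→d5:-→d6:-→d7:-→d8:-→d9:H1→d10:H2→d11:-→d12:H2 -> H2

== LOOKUPS ==
["H2","H2","H2","H1","H2","H0","H2","H2","H2"]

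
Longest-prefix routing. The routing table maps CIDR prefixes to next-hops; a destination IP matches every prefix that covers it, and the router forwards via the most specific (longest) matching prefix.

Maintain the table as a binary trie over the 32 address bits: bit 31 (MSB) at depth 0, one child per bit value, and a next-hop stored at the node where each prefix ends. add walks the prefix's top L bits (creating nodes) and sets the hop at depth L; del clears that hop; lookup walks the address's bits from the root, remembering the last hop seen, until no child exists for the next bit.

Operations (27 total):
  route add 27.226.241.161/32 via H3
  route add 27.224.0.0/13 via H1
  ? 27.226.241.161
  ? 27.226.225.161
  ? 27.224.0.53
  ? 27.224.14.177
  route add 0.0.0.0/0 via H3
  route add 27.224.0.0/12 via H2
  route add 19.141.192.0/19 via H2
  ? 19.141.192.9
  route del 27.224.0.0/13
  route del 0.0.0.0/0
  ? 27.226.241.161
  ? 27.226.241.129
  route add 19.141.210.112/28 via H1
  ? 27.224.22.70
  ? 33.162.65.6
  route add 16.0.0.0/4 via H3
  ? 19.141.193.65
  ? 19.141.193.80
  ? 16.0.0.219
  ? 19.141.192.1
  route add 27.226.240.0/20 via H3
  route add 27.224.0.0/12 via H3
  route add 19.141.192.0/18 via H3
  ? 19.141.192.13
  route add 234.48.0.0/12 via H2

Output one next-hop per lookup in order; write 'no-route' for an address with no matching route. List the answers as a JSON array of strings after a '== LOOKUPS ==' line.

Apply in order:
  add 27.226.241.161/32 -> H3 at depth 32
  add 27.224.0.0/13 -> H1 at depth 13
  lookup 27.226.241.161: bits 00011011111000101111000110100001 walk d0:-→d1:-→d2:-→d3:-→d4:-→d5:-→d6:-→d7:-→d8:-→d9:-→d10:-→d11:-→d12:-→d13:H1→d14:-→d15:-→d16:-→d17:-→d18:-→d19:-→d20:-→d21:-→d22:-→d23:-→d24:-→d25:-→d26:-→d27:-→d28:-→d29:-→d30:-→d31:-→d32:H3 -> H3
  lookup 27.226.225.161: bits 0001101111100010111 walk d0:-→d1:-→d2:-→d3:-→d4:-→d5:-→d6:-→d7:-→d8:-→d9:-→d10:-→d11:-→d12:-→d13:H1→d14:-→d15:-→d16:-→d17:-→d18:-→d19:- -> H1
  lookup 27.224.0.53: bits 00011011111000 walk d0:-→d1:-→d2:-→d3:-→d4:-→d5:-→d6:-→d7:-→d8:-→d9:-→d10:-→d11:-→d12:-→d13:H1→d14:- -> H1
  lookup 27.224.14.177: bits 00011011111000 walk d0:-→d1:-→d2:-→d3:-→d4:-→d5:-→d6:-→d7:-→d8:-→d9:-→d10:-→d11:-→d12:-→d13:H1→d14:- -> H1
  add 0.0.0.0/0 -> H3 at depth 0
  add 27.224.0.0/12 -> H2 at depth 12
  add 19.141.192.0/19 -> H2 at depth 19
  lookup 19.141.192.9: bits 0001001110001101110 walk d0:H3→d1:-→d2:-→d3:-→d4:-→d5:-→d6:-→d7:-→d8:-→d9:-→d10:-→d11:-→d12:-→d13:-→d14:-→d15:-→d16:-→d17:-→d18:-→d19:H2 -> H2
  del 27.224.0.0/13 (clear depth 13)
  del 0.0.0.0/0 (clear depth 0)
  lookup 27.226.241.161: bits 00011011111000101111000110100001 walk d0:-→d1:-→d2:-→d3:-→d4:-→d5:-→d6:-→d7:-→d8:-→d9:-→d10:-→d11:-→d12:H2→d13:-→d14:-→d15:-→d16:-→d17:-→d18:-→d19:-→d20:-→d21:-→d22:-→d23:-→d24:-→d25:-→d26:-→d27:-→d28:-→d29:-→d30:-→d31:-→d32:H3 -> H3
  lookup 27.226.241.129: bits 00011011111000101111000110 walk d0:-→d1:-→d2:-→d3:-→d4:-→d5:-→d6:-→d7:-→d8:-→d9:-→d10:-→d11:-→d12:H2→d13:-→d14:-→d15:-→d16:-→d17:-→d18:-→d19:-→d20:-→d21:-→d22:-→d23:-→d24:-→d25:-→d26:- -> H2
  add 19.141.210.112/28 -> H1 at depth 28
  lookup 27.224.22.70: bits 00011011111000 walk d0:-→d1:-→d2:-→d3:-→d4:-→d5:-→d6:-→d7:-→d8:-→d9:-→d10:-→d11:-→d12:H2→d13:-→d14:- -> H2
  lookup 33.162.65.6: bits 00 walk d0:-→d1:-→d2:- -> no-route
  add 16.0.0.0/4 -> H3 at depth 4
  lookup 19.141.193.65: bits 0001001110001101110 walk d0:-→d1:-→d2:-→d3:-→d4:H3→d5:-→d6:-→d7:-→d8:-→d9:-→d10:-→d11:-→d12:-→d13:-→d14:-→d15:-→d16:-→d17:-→d18:-→d19:H2 -> H2
  lookup 19.141.193.80: bits 0001001110001101110 walk d0:-→d1:-→d2:-→d3:-→d4:H3→d5:-→d6:-→d7:-→d8:-→d9:-→d10:-→d11:-→d12:-→d13:-→d14:-→d15:-→d16:-→d17:-→d18:-→d19:H2 -> H2
  lookup 16.0.0.219: bits 000100 walk d0:-→d1:-→d2:-→d3:-→d4:H3→d5:-→d6:- -> H3
  lookup 19.141.192.1: bits 0001001110001101110 walk d0:-→d1:-→d2:-→d3:-→d4:H3→d5:-→d6:-→d7:-→d8:-→d9:-→d10:-→d11:-→d12:-→d13:-→d14:-→d15:-→d16:-→d17:-→d18:-→d19:H2 -> H2
  add 27.226.240.0/20 -> H3 at depth 20
  add 27.224.0.0/12 -> H3 at depth 12
  add 19.141.192.0/18 -> H3 at depth 18
  lookup 19.141.192.13: bits 0001001110001101110 walk d0:-→d1:-→d2:-→d3:-→d4:H3→d5:-→d6:-→d7:-→d8:-→d9:-→d10:-→d11:-→d12:-→d13:-→d14:-→d15:-→d16:-→d17:-→d18:H3→d19:H2 -> H2
  add 234.48.0.0/12 -> H2 at depth 12

== LOOKUPS ==
["H3","H1","H1","H1","H2","H3","H2","H2","no-route","H2","H2","H3","H2","H2"]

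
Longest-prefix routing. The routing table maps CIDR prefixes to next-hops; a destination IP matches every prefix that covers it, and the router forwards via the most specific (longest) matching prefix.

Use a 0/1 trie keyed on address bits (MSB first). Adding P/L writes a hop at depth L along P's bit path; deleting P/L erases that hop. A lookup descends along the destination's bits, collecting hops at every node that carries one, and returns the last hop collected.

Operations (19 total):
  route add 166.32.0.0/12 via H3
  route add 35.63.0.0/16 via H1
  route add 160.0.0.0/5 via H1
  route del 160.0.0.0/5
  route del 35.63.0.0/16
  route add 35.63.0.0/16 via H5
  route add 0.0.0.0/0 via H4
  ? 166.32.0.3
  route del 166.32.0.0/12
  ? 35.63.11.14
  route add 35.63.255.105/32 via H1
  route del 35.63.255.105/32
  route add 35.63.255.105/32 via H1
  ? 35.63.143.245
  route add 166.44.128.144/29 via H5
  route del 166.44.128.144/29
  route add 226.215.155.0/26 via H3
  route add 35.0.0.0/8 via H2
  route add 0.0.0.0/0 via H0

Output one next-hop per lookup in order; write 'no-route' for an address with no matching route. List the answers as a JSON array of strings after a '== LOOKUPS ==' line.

Apply in order:
  add 166.32.0.0/12 -> H3 at depth 12
  add 35.63.0.0/16 -> H1 at depth 16
  add 160.0.0.0/5 -> H1 at depth 5
  - 160.0.0.0/5 clear@5
  - 35.63.0.0/16 clear@16
  add 35.63.0.0/16 -> H5 at depth 16
  add 0.0.0.0/0 -> H4 at depth 0
  Q 166.32.0.3: descend 101001100010 ; hops seen [H4,H3] ; pick H3
  - 166.32.0.0/12 clear@12
  Q 35.63.11.14: descend 0010001100111111 ; hops seen [H4,H5] ; pick H5
  add 35.63.255.105/32 -> H1 at depth 32
  - 35.63.255.105/32 clear@32
  add 35.63.255.105/32 -> H1 at depth 32
  Q 35.63.143.245: descend 00100011001111111 ; hops seen [H4,H5] ; pick H5
  add 166.44.128.144/29 -> H5 at depth 29
  - 166.44.128.144/29 clear@29
  add 226.215.155.0/26 -> H3 at depth 26
  add 35.0.0.0/8 -> H2 at depth 8
  add 0.0.0.0/0 -> H0 at depth 0

== LOOKUPS ==
["H3","H5","H5"]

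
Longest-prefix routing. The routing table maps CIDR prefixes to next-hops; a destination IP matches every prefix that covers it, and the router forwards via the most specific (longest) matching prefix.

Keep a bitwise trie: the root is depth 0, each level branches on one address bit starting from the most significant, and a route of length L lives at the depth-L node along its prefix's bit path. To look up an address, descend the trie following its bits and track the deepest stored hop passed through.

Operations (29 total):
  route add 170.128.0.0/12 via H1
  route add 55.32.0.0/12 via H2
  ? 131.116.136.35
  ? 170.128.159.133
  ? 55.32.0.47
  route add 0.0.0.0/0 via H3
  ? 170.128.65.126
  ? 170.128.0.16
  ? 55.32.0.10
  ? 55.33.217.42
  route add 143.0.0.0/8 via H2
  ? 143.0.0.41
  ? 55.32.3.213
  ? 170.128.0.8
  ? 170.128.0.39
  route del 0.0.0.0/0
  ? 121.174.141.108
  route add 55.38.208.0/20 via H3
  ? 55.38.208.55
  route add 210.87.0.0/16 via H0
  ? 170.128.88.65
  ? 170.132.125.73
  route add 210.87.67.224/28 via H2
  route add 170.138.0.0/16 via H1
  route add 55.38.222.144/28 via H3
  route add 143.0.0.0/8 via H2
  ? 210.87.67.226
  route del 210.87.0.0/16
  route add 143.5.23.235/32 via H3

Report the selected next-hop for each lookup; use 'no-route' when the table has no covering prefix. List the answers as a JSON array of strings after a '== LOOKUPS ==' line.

Trace:
  add 170.128.0.0/12 -> H1 at depth 12
  add 55.32.0.0/12 -> H2 at depth 12
  lookup 131.116.136.35: bits 10 walk d0:-→d1:-→d2:- -> no-route
  lookup 170.128.159.133: bits 101010101000 walk d0:-→d1:-→d2:-→d3:-→d4:-→d5:-→d6:-→d7:-→d8:-→d9:-→d10:-→d11:-→d12:H1 -> H1
  lookup 55.32.0.47: bits 001101110010 walk d0:-→d1:-→d2:-→d3:-→d4:-→d5:-→d6:-→d7:-→d8:-→d9:-→d10:-→d11:-→d12:H2 -> H2
  add 0.0.0.0/0 -> H3 at depth 0
  lookup 170.128.65.126: bits 101010101000 walk d0:H3→d1:-→d2:-→d3:-→d4:-→d5:-→d6:-→d7:-→d8:-→d9:-→d10:-→d11:-→d12:H1 -> H1
  lookup 170.128.0.16: bits 101010101000 walk d0:H3→d1:-→d2:-→d3:-→d4:-→d5:-→d6:-→d7:-→d8:-→d9:-→d10:-→d11:-→d12:H1 -> H1
  lookup 55.32.0.10: bits 001101110010 walk d0:H3→d1:-→d2:-→d3:-→d4:-→d5:-→d6:-→d7:-→d8:-→d9:-→d10:-→d11:-→d12:H2 -> H2
  lookup 55.33.217.42: bits 001101110010 walk d0:H3→d1:-→d2:-→d3:-→d4:-→d5:-→d6:-→d7:-→d8:-→d9:-→d10:-→d11:-→d12:H2 -> H2
  add 143.0.0.0/8 -> H2 at depth 8
  lookup 143.0.0.41: bits 10001111 walk d0:H3→d1:-→d2:-→d3:-→d4:-→d5:-→d6:-→d7:-→d8:H2 -> H2
  lookup 55.32.3.213: bits 001101110010 walk d0:H3→d1:-→d2:-→d3:-→d4:-→d5:-→d6:-→d7:-→d8:-→d9:-→d10:-→d11:-→d12:H2 -> H2
  lookup 170.128.0.8: bits 101010101000 walk d0:H3→d1:-→d2:-→d3:-→d4:-→d5:-→d6:-→d7:-→d8:-→d9:-→d10:-→d11:-→d12:H1 -> H1
  lookup 170.128.0.39: bits 101010101000 walk d0:H3→d1:-→d2:-→d3:-→d4:-→d5:-→d6:-→d7:-→d8:-→d9:-→d10:-→d11:-→d12:H1 -> H1
  - 0.0.0.0/0 clear@0
  lookup 121.174.141.108: bits 0 walk d0:-→d1:- -> no-route
  add 55.38.208.0/20 -> H3 at depth 20
  lookup 55.38.208.55: bits 00110111001001101101 walk d0:-→d1:-→d2:-→d3:-→d4:-→d5:-→d6:-→d7:-→d8:-→d9:-→d10:-→d11:-→d12:H2→d13:-→d14:-→d15:-→d16:-→d17:-→d18:-→d19:-→d20:H3 -> H3
  add 210.87.0.0/16 -> H0 at depth 16
  lookup 170.128.88.65: bits 101010101000 walk d0:-→d1:-→d2:-→d3:-→d4:-→d5:-→d6:-→d7:-→d8:-→d9:-→d10:-→d11:-→d12:H1 -> H1
  lookup 170.132.125.73: bits 101010101000 walk d0:-→d1:-→d2:-→d3:-→d4:-→d5:-→d6:-→d7:-→d8:-→d9:-→d10:-→d11:-→d12:H1 -> H1
  add 210.87.67.224/28 -> H2 at depth 28
  add 170.138.0.0/16 -> H1 at depth 16
  add 55.38.222.144/28 -> H3 at depth 28
  add 143.0.0.0/8 -> H2 at depth 8
  lookup 210.87.67.226: bits 1101001001010111010000111110 walk d0:-→d1:-→d2:-→d3:-→d4:-→d5:-→d6:-→d7:-→d8:-→d9:-→d10:-→d11:-→d12:-→d13:-→d14:-→d15:-→d16:H0→d17:-→d18:-→d19:-→d20:-→d21:-→d22:-→d23:-→d24:-→d25:-→d26:-→d27:-→d28:H2 -> H2
  - 210.87.0.0/16 clear@16
  add 143.5.23.235/32 -> H3 at depth 32

== LOOKUPS ==
["no-route","H1","H2","H1","H1","H2","H2","H2","H2","H1","H1","no-route","H3","H1","H1","H2"]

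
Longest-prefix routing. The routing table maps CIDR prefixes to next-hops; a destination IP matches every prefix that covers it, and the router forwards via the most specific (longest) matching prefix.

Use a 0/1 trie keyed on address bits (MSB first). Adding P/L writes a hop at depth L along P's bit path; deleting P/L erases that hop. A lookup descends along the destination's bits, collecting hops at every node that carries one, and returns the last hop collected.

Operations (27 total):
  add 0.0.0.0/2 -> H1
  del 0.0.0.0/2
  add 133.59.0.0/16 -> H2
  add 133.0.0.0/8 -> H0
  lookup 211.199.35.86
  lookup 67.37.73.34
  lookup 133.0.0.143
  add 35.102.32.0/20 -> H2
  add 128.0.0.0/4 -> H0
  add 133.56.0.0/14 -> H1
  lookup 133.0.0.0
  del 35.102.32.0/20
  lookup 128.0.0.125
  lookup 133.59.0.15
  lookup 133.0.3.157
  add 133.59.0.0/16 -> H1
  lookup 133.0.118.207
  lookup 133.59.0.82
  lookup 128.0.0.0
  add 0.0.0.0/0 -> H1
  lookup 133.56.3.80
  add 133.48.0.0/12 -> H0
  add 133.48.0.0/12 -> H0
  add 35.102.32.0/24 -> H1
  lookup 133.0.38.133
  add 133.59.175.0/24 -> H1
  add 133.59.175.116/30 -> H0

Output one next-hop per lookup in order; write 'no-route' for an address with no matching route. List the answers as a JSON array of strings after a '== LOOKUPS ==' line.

Apply in order:
  + 0.0.0.0/2 (H1) depth=2
  - 0.0.0.0/2 clear@2
  + 133.59.0.0/16 (H2) depth=16
  + 133.0.0.0/8 (H0) depth=8
  lookup 211.199.35.86: bits 1 walk d0:-→d1:- -> no-route
  lookup 67.37.73.34: bits 0 walk d0:-→d1:- -> no-route
  lookup 133.0.0.143: bits 1000010100 walk d0:-→d1:-→d2:-→d3:-→d4:-→d5:-→d6:-→d7:-→d8:H0→d9:-→d10:- -> H0
  + 35.102.32.0/20 (H2) depth=20
  + 128.0.0.0/4 (H0) depth=4
  + 133.56.0.0/14 (H1) depth=14
  lookup 133.0.0.0: bits 1000010100 walk d0:-→d1:-→d2:-→d3:-→d4:H0→d5:-→d6:-→d7:-→d8:H0→d9:-→d10:- -> H0
  - 35.102.32.0/20 clear@20
  lookup 128.0.0.125: bits 10000 walk d0:-→d1:-→d2:-→d3:-→d4:H0→d5:- -> H0
  lookup 133.59.0.15: bits 1000010100111011 walk d0:-→d1:-→d2:-→d3:-→d4:H0→d5:-→d6:-→d7:-→d8:H0→d9:-→d10:-→d11:-→d12:-→d13:-→d14:H1→d15:-→d16:H2 -> H2
  lookup 133.0.3.157: bits 1000010100 walk d0:-→d1:-→d2:-→d3:-→d4:H0→d5:-→d6:-→d7:-→d8:H0→d9:-→d10:- -> H0
  + 133.59.0.0/16 (H1) depth=16
  lookup 133.0.118.207: bits 1000010100 walk d0:-→d1:-→d2:-→d3:-→d4:H0→d5:-→d6:-→d7:-→d8:H0→d9:-→d10:- -> H0
  lookup 133.59.0.82: bits 1000010100111011 walk d0:-→d1:-→d2:-→d3:-→d4:H0→d5:-→d6:-→d7:-→d8:H0→d9:-→d10:-→d11:-→d12:-→d13:-→d14:H1→d15:-→d16:H1 -> H1
  lookup 128.0.0.0: bits 10000 walk d0:-→d1:-→d2:-→d3:-→d4:H0→d5:- -> H0
  + 0.0.0.0/0 (H1) depth=0
  lookup 133.56.3.80: bits 10000101001110 walk d0:H1→d1:-→d2:-→d3:-→d4:H0→d5:-→d6:-→d7:-→d8:H0→d9:-→d10:-→d11:-→d12:-→d13:-→d14:H1 -> H1
  + 133.48.0.0/12 (H0) depth=12
  + 133.48.0.0/12 (H0) depth=12
  + 35.102.32.0/24 (H1) depth=24
  lookup 133.0.38.133: bits 1000010100 walk d0:H1→d1:-→d2:-→d3:-→d4:H0→d5:-→d6:-→d7:-→d8:H0→d9:-→d10:- -> H0
  + 133.59.175.0/24 (H1) depth=24
  + 133.59.175.116/30 (H0) depth=30

== LOOKUPS ==
["no-route","no-route","H0","H0","H0","H2","H0","H0","H1","H0","H1","H0"]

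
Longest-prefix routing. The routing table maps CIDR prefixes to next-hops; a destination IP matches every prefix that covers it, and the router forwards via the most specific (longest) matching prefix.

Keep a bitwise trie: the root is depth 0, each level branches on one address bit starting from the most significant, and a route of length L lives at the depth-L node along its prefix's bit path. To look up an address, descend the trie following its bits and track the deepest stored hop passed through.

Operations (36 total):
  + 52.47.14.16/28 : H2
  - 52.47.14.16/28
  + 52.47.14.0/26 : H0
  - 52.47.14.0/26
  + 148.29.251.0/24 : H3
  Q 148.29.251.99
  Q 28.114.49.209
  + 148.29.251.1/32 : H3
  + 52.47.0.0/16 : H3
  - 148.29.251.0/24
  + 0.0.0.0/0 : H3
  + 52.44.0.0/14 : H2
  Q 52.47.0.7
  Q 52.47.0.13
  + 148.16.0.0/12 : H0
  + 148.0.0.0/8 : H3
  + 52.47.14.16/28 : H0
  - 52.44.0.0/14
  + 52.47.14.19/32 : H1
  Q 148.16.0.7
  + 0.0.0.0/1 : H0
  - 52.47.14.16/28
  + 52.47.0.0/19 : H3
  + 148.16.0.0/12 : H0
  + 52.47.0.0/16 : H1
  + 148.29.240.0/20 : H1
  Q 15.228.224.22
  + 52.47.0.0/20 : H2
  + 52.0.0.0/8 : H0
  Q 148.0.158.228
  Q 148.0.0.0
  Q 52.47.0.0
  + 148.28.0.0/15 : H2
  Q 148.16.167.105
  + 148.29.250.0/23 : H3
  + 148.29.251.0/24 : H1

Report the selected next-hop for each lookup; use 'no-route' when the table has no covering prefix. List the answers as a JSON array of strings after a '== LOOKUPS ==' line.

Trace:
  + 52.47.14.16/28 (H2) depth=28
  del 52.47.14.16/28 (clear depth 28)
  + 52.47.14.0/26 (H0) depth=26
  del 52.47.14.0/26 (clear depth 26)
  + 148.29.251.0/24 (H3) depth=24
  ? 148.29.251.99  path d0:-→d1:-→d2:-→d3:-→d4:-→d5:-→d6:-→d7:-→d8:-→d9:-→d10:-→d11:-→d12:-→d13:-→d14:-→d15:-→d16:-→d17:-→d18:-→d19:-→d20:-→d21:-→d22:-→d23:-→d24:H3  best=H3
  ? 28.114.49.209  path d0:-→d1:-→d2:-  best=no-route
  + 148.29.251.1/32 (H3) depth=32
  + 52.47.0.0/16 (H3) depth=16
  del 148.29.251.0/24 (clear depth 24)
  + 0.0.0.0/0 (H3) depth=0
  + 52.44.0.0/14 (H2) depth=14
  ? 52.47.0.7  path d0:H3→d1:-→d2:-→d3:-→d4:-→d5:-→d6:-→d7:-→d8:-→d9:-→d10:-→d11:-→d12:-→d13:-→d14:H2→d15:-→d16:H3→d17:-→d18:-→d19:-→d20:-  best=H3
  ? 52.47.0.13  path d0:H3→d1:-→d2:-→d3:-→d4:-→d5:-→d6:-→d7:-→d8:-→d9:-→d10:-→d11:-→d12:-→d13:-→d14:H2→d15:-→d16:H3→d17:-→d18:-→d19:-→d20:-  best=H3
  + 148.16.0.0/12 (H0) depth=12
  + 148.0.0.0/8 (H3) depth=8
  + 52.47.14.16/28 (H0) depth=28
  del 52.44.0.0/14 (clear depth 14)
  + 52.47.14.19/32 (H1) depth=32
  ? 148.16.0.7  path d0:H3→d1:-→d2:-→d3:-→d4:-→d5:-→d6:-→d7:-→d8:H3→d9:-→d10:-→d11:-→d12:H0  best=H0
  + 0.0.0.0/1 (H0) depth=1
  del 52.47.14.16/28 (clear depth 28)
  + 52.47.0.0/19 (H3) depth=19
  + 148.16.0.0/12 (H0) depth=12
  + 52.47.0.0/16 (H1) depth=16
  + 148.29.240.0/20 (H1) depth=20
  ? 15.228.224.22  path d0:H3→d1:H0→d2:-  best=H0
  + 52.47.0.0/20 (H2) depth=20
  + 52.0.0.0/8 (H0) depth=8
  ? 148.0.158.228  path d0:H3→d1:-→d2:-→d3:-→d4:-→d5:-→d6:-→d7:-→d8:H3→d9:-→d10:-→d11:-  best=H3
  ? 148.0.0.0  path d0:H3→d1:-→d2:-→d3:-→d4:-→d5:-→d6:-→d7:-→d8:H3→d9:-→d10:-→d11:-  best=H3
  ? 52.47.0.0  path d0:H3→d1:H0→d2:-→d3:-→d4:-→d5:-→d6:-→d7:-→d8:H0→d9:-→d10:-→d11:-→d12:-→d13:-→d14:-→d15:-→d16:H1→d17:-→d18:-→d19:H3→d20:H2  best=H2
  + 148.28.0.0/15 (H2) depth=15
  ? 148.16.167.105  path d0:H3→d1:-→d2:-→d3:-→d4:-→d5:-→d6:-→d7:-→d8:H3→d9:-→d10:-→d11:-→d12:H0  best=H0
  + 148.29.250.0/23 (H3) depth=23
  + 148.29.251.0/24 (H1) depth=24

== LOOKUPS ==
["H3","no-route","H3","H3","H0","H0","H3","H3","H2","H0"]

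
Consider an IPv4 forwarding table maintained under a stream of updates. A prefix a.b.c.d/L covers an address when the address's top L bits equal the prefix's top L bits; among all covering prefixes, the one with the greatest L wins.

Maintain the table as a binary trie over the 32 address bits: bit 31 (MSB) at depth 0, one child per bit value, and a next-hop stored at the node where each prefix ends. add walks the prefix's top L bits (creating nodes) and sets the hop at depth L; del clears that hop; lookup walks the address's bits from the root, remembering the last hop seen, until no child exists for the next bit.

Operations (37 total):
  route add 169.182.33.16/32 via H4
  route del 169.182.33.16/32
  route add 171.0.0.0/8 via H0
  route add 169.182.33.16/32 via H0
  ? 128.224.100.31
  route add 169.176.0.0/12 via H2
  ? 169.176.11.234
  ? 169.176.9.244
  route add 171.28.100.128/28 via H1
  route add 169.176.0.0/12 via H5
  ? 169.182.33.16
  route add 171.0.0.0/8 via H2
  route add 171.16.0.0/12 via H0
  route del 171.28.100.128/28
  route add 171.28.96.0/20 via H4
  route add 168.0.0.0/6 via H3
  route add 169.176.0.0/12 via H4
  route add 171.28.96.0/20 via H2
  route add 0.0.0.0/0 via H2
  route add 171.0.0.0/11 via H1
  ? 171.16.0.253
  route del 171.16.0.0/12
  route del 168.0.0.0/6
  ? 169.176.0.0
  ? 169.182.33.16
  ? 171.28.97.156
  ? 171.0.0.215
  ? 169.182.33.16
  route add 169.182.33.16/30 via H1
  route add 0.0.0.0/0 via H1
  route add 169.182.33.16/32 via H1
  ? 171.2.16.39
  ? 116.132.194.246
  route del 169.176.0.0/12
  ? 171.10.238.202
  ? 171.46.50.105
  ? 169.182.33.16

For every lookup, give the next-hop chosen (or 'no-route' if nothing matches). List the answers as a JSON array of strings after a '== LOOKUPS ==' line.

Trace:
  + 169.182.33.16/32 (H4) depth=32
  - 169.182.33.16/32 clear@32
  + 171.0.0.0/8 (H0) depth=8
  + 169.182.33.16/32 (H0) depth=32
  lookup 128.224.100.31: bits 10 walk d0:-→d1:-→d2:- -> no-route
  + 169.176.0.0/12 (H2) depth=12
  lookup 169.176.11.234: bits 1010100110110 walk d0:-→d1:-→d2:-→d3:-→d4:-→d5:-→d6:-→d7:-→d8:-→d9:-→d10:-→d11:-→d12:H2→d13:- -> H2
  lookup 169.176.9.244: bits 1010100110110 walk d0:-→d1:-→d2:-→d3:-→d4:-→d5:-→d6:-→d7:-→d8:-→d9:-→d10:-→d11:-→d12:H2→d13:- -> H2
  + 171.28.100.128/28 (H1) depth=28
  + 169.176.0.0/12 (H5) depth=12
  lookup 169.182.33.16: bits 10101001101101100010000100010000 walk d0:-→d1:-→d2:-→d3:-→d4:-→d5:-→d6:-→d7:-→d8:-→d9:-→d10:-→d11:-→d12:H5→d13:-→d14:-→d15:-→d16:-→d17:-→d18:-→d19:-→d20:-→d21:-→d22:-→d23:-→d24:-→d25:-→d26:-→d27:-→d28:-→d29:-→d30:-→d31:-→d32:H0 -> H0
  + 171.0.0.0/8 (H2) depth=8
  + 171.16.0.0/12 (H0) depth=12
  - 171.28.100.128/28 clear@28
  + 171.28.96.0/20 (H4) depth=20
  + 168.0.0.0/6 (H3) depth=6
  + 169.176.0.0/12 (H4) depth=12
  + 171.28.96.0/20 (H2) depth=20
  + 0.0.0.0/0 (H2) depth=0
  + 171.0.0.0/11 (H1) depth=11
  lookup 171.16.0.253: bits 101010110001 walk d0:H2→d1:-→d2:-→d3:-→d4:-→d5:-→d6:H3→d7:-→d8:H2→d9:-→d10:-→d11:H1→d12:H0 -> H0
  - 171.16.0.0/12 clear@12
  - 168.0.0.0/6 clear@6
  lookup 169.176.0.0: bits 1010100110110 walk d0:H2→d1:-→d2:-→d3:-→d4:-→d5:-→d6:-→d7:-→d8:-→d9:-→d10:-→d11:-→d12:H4→d13:- -> H4
  lookup 169.182.33.16: bits 10101001101101100010000100010000 walk d0:H2→d1:-→d2:-→d3:-→d4:-→d5:-→d6:-→d7:-→d8:-→d9:-→d10:-→d11:-→d12:H4→d13:-→d14:-→d15:-→d16:-→d17:-→d18:-→d19:-→d20:-→d21:-→d22:-→d23:-→d24:-→d25:-→d26:-→d27:-→d28:-→d29:-→d30:-→d31:-→d32:H0 -> H0
  lookup 171.28.97.156: bits 101010110001110001100 walk d0:H2→d1:-→d2:-→d3:-→d4:-→d5:-→d6:-→d7:-→d8:H2→d9:-→d10:-→d11:H1→d12:-→d13:-→d14:-→d15:-→d16:-→d17:-→d18:-→d19:-→d20:H2→d21:- -> H2
  lookup 171.0.0.215: bits 10101011000 walk d0:H2→d1:-→d2:-→d3:-→d4:-→d5:-→d6:-→d7:-→d8:H2→d9:-→d10:-→d11:H1 -> H1
  lookup 169.182.33.16: bits 10101001101101100010000100010000 walk d0:H2→d1:-→d2:-→d3:-→d4:-→d5:-→d6:-→d7:-→d8:-→d9:-→d10:-→d11:-→d12:H4→d13:-→d14:-→d15:-→d16:-→d17:-→d18:-→d19:-→d20:-→d21:-→d22:-→d23:-→d24:-→d25:-→d26:-→d27:-→d28:-→d29:-→d30:-→d31:-→d32:H0 -> H0
  + 169.182.33.16/30 (H1) depth=30
  + 0.0.0.0/0 (H1) depth=0
  + 169.182.33.16/32 (H1) depth=32
  lookup 171.2.16.39: bits 10101011000 walk d0:H1→d1:-→d2:-→d3:-→d4:-→d5:-→d6:-→d7:-→d8:H2→d9:-→d10:-→d11:H1 -> H1
  lookup 116.132.194.246: bits ε walk d0:H1 -> H1
  - 169.176.0.0/12 clear@12
  lookup 171.10.238.202: bits 10101011000 walk d0:H1→d1:-→d2:-→d3:-→d4:-→d5:-→d6:-→d7:-→d8:H2→d9:-→d10:-→d11:H1 -> H1
  lookup 171.46.50.105: bits 1010101100 walk d0:H1→d1:-→d2:-→d3:-→d4:-→d5:-→d6:-→d7:-→d8:H2→d9:-→d10:- -> H2
  lookup 169.182.33.16: bits 10101001101101100010000100010000 walk d0:H1→d1:-→d2:-→d3:-→d4:-→d5:-→d6:-→d7:-→d8:-→d9:-→d10:-→d11:-→d12:-→d13:-→d14:-→d15:-→d16:-→d17:-→d18:-→d19:-→d20:-→d21:-→d22:-→d23:-→d24:-→d25:-→d26:-→d27:-→d28:-→d29:-→d30:H1→d31:-→d32:H1 -> H1

== LOOKUPS ==
["no-route","H2","H2","H0","H0","H4","H0","H2","H1","H0","H1","H1","H1","H2","H1"]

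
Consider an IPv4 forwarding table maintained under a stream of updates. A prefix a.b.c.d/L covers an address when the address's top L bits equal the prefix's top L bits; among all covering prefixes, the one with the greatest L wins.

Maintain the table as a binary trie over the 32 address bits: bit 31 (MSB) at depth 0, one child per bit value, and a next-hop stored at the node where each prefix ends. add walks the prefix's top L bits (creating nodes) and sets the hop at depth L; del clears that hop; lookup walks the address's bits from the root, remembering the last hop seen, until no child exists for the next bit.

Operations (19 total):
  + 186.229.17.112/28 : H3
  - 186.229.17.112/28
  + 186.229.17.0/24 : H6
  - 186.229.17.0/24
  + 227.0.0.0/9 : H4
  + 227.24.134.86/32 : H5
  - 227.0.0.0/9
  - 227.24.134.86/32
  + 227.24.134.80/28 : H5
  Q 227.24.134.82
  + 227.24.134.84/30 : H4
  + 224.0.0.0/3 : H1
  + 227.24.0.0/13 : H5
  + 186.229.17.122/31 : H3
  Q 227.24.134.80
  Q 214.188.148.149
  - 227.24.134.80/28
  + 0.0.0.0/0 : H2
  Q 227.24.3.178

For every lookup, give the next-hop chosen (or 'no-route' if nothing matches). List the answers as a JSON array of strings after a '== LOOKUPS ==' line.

Apply in order:
  add 186.229.17.112/28 -> H3 at depth 28
  del 186.229.17.112/28 (clear depth 28)
  add 186.229.17.0/24 -> H6 at depth 24
  del 186.229.17.0/24 (clear depth 24)
  add 227.0.0.0/9 -> H4 at depth 9
  add 227.24.134.86/32 -> H5 at depth 32
  del 227.0.0.0/9 (clear depth 9)
  del 227.24.134.86/32 (clear depth 32)
  add 227.24.134.80/28 -> H5 at depth 28
  ? 227.24.134.82  path d0:-→d1:-→d2:-→d3:-→d4:-→d5:-→d6:-→d7:-→d8:-→d9:-→d10:-→d11:-→d12:-→d13:-→d14:-→d15:-→d16:-→d17:-→d18:-→d19:-→d20:-→d21:-→d22:-→d23:-→d24:-→d25:-→d26:-→d27:-→d28:H5→d29:-  best=H5
  add 227.24.134.84/30 -> H4 at depth 30
  add 224.0.0.0/3 -> H1 at depth 3
  add 227.24.0.0/13 -> H5 at depth 13
  add 186.229.17.122/31 -> H3 at depth 31
  ? 227.24.134.80  path d0:-→d1:-→d2:-→d3:H1→d4:-→d5:-→d6:-→d7:-→d8:-→d9:-→d10:-→d11:-→d12:-→d13:H5→d14:-→d15:-→d16:-→d17:-→d18:-→d19:-→d20:-→d21:-→d22:-→d23:-→d24:-→d25:-→d26:-→d27:-→d28:H5→d29:-  best=H5
  ? 214.188.148.149  path d0:-→d1:-→d2:-  best=no-route
  del 227.24.134.80/28 (clear depth 28)
  add 0.0.0.0/0 -> H2 at depth 0
  ? 227.24.3.178  path d0:H2→d1:-→d2:-→d3:H1→d4:-→d5:-→d6:-→d7:-→d8:-→d9:-→d10:-→d11:-→d12:-→d13:H5→d14:-→d15:-→d16:-  best=H5

== LOOKUPS ==
["H5","H5","no-route","H5"]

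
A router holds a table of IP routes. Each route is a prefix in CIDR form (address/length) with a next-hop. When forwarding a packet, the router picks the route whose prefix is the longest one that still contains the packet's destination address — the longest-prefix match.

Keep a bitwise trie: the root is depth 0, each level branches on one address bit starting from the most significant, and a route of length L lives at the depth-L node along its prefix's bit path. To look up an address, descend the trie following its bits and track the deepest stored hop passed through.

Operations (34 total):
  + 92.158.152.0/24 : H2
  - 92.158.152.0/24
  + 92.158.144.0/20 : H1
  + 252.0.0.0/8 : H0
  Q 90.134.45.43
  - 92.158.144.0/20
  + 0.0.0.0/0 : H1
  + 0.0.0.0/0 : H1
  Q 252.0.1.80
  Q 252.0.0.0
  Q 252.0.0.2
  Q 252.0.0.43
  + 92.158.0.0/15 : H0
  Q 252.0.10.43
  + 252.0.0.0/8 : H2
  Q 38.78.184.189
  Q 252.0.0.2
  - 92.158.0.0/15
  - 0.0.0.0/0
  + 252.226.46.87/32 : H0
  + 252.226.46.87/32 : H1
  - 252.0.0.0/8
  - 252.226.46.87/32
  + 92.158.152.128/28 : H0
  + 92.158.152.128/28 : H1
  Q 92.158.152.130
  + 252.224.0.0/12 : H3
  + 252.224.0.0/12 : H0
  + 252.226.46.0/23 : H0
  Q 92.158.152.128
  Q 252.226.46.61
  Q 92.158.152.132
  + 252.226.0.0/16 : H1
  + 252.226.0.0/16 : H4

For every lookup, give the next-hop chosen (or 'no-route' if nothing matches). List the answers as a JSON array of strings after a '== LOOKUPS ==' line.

Trace:
  add 92.158.152.0/24 -> H2 at depth 24
  del 92.158.152.0/24 (clear depth 24)
  add 92.158.144.0/20 -> H1 at depth 20
  add 252.0.0.0/8 -> H0 at depth 8
  lookup 90.134.45.43: bits 01011 walk d0:-→d1:-→d2:-→d3:-→d4:-→d5:- -> no-route
  del 92.158.144.0/20 (clear depth 20)
  add 0.0.0.0/0 -> H1 at depth 0
  add 0.0.0.0/0 -> H1 at depth 0
  lookup 252.0.1.80: bits 11111100 walk d0:H1→d1:-→d2:-→d3:-→d4:-→d5:-→d6:-→d7:-→d8:H0 -> H0
  lookup 252.0.0.0: bits 11111100 walk d0:H1→d1:-→d2:-→d3:-→d4:-→d5:-→d6:-→d7:-→d8:H0 -> H0
  lookup 252.0.0.2: bits 11111100 walk d0:H1→d1:-→d2:-→d3:-→d4:-→d5:-→d6:-→d7:-→d8:H0 -> H0
  lookup 252.0.0.43: bits 11111100 walk d0:H1→d1:-→d2:-→d3:-→d4:-→d5:-→d6:-→d7:-→d8:H0 -> H0
  add 92.158.0.0/15 -> H0 at depth 15
  lookup 252.0.10.43: bits 11111100 walk d0:H1→d1:-→d2:-→d3:-→d4:-→d5:-→d6:-→d7:-→d8:H0 -> H0
  add 252.0.0.0/8 -> H2 at depth 8
  lookup 38.78.184.189: bits 0 walk d0:H1→d1:- -> H1
  lookup 252.0.0.2: bits 11111100 walk d0:H1→d1:-→d2:-→d3:-→d4:-→d5:-→d6:-→d7:-→d8:H2 -> H2
  del 92.158.0.0/15 (clear depth 15)
  del 0.0.0.0/0 (clear depth 0)
  add 252.226.46.87/32 -> H0 at depth 32
  add 252.226.46.87/32 -> H1 at depth 32
  del 252.0.0.0/8 (clear depth 8)
  del 252.226.46.87/32 (clear depth 32)
  add 92.158.152.128/28 -> H0 at depth 28
  add 92.158.152.128/28 -> H1 at depth 28
  lookup 92.158.152.130: bits 0101110010011110100110001000 walk d0:-→d1:-→d2:-→d3:-→d4:-→d5:-→d6:-→d7:-→d8:-→d9:-→d10:-→d11:-→d12:-→d13:-→d14:-→d15:-→d16:-→d17:-→d18:-→d19:-→d20:-→d21:-→d22:-→d23:-→d24:-→d25:-→d26:-→d27:-→d28:H1 -> H1
  add 252.224.0.0/12 -> H3 at depth 12
  add 252.224.0.0/12 -> H0 at depth 12
  add 252.226.46.0/23 -> H0 at depth 23
  lookup 92.158.152.128: bits 0101110010011110100110001000 walk d0:-→d1:-→d2:-→d3:-→d4:-→d5:-→d6:-→d7:-→d8:-→d9:-→d10:-→d11:-→d12:-→d13:-→d14:-→d15:-→d16:-→d17:-→d18:-→d19:-→d20:-→d21:-→d22:-→d23:-→d24:-→d25:-→d26:-→d27:-→d28:H1 -> H1
  lookup 252.226.46.61: bits 1111110011100010001011100 walk d0:-→d1:-→d2:-→d3:-→d4:-→d5:-→d6:-→d7:-→d8:-→d9:-→d10:-→d11:-→d12:H0→d13:-→d14:-→d15:-→d16:-→d17:-→d18:-→d19:-→d20:-→d21:-→d22:-→d23:H0→d24:-→d25:- -> H0
  lookup 92.158.152.132: bits 0101110010011110100110001000 walk d0:-→d1:-→d2:-→d3:-→d4:-→d5:-→d6:-→d7:-→d8:-→d9:-→d10:-→d11:-→d12:-→d13:-→d14:-→d15:-→d16:-→d17:-→d18:-→d19:-→d20:-→d21:-→d22:-→d23:-→d24:-→d25:-→d26:-→d27:-→d28:H1 -> H1
  add 252.226.0.0/16 -> H1 at depth 16
  add 252.226.0.0/16 -> H4 at depth 16

== LOOKUPS ==
["no-route","H0","H0","H0","H0","H0","H1","H2","H1","H1","H0","H1"]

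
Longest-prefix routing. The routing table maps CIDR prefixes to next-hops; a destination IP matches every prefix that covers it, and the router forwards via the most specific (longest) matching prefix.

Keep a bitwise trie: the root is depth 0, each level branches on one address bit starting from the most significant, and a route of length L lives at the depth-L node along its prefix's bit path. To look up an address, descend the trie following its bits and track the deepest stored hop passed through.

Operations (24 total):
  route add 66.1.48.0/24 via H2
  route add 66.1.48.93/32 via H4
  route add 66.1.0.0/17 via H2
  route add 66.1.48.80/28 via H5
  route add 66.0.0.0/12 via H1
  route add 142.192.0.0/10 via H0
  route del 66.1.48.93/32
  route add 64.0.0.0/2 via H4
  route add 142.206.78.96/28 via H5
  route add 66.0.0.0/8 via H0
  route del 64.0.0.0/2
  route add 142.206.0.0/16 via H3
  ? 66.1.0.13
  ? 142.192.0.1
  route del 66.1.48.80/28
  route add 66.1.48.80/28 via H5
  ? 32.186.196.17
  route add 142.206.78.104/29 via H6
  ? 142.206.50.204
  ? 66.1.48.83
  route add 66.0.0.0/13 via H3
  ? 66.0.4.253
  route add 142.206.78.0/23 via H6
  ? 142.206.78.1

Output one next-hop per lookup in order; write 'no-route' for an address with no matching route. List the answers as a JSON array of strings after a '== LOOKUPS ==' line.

Process each operation:
  + 66.1.48.0/24 (H2) depth=24
  + 66.1.48.93/32 (H4) depth=32
  + 66.1.0.0/17 (H2) depth=17
  + 66.1.48.80/28 (H5) depth=28
  + 66.0.0.0/12 (H1) depth=12
  + 142.192.0.0/10 (H0) depth=10
  del 66.1.48.93/32 (clear depth 32)
  + 64.0.0.0/2 (H4) depth=2
  + 142.206.78.96/28 (H5) depth=28
  + 66.0.0.0/8 (H0) depth=8
  del 64.0.0.0/2 (clear depth 2)
  + 142.206.0.0/16 (H3) depth=16
  Q 66.1.0.13: descend 010000100000000100 ; hops seen [H0,H1,H2] ; pick H2
  Q 142.192.0.1: descend 100011101100 ; hops seen [H0] ; pick H0
  del 66.1.48.80/28 (clear depth 28)
  + 66.1.48.80/28 (H5) depth=28
  Q 32.186.196.17: descend 0 ; hops seen [∅] ; pick no-route
  + 142.206.78.104/29 (H6) depth=29
  Q 142.206.50.204: descend 10001110110011100 ; hops seen [H0,H3] ; pick H3
  Q 66.1.48.83: descend 0100001000000001001100000101 ; hops seen [H0,H1,H2,H2,H5] ; pick H5
  + 66.0.0.0/13 (H3) depth=13
  Q 66.0.4.253: descend 010000100000000 ; hops seen [H0,H1,H3] ; pick H3
  + 142.206.78.0/23 (H6) depth=23
  Q 142.206.78.1: descend 1000111011001110010011100 ; hops seen [H0,H3,H6] ; pick H6

== LOOKUPS ==
["H2","H0","no-route","H3","H5","H3","H6"]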